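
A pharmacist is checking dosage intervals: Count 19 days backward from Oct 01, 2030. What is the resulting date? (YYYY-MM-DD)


Start: 2030-10-01
Subtracting 19 days
Days already passed in October: 1
After going back through October: 18 more days to subtract
September 2030 has 30 days, need 18
Result: 2030-09-12

2030-09-12


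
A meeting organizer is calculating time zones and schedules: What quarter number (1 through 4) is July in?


Month: July (month 7)
Q1: January-March (months 1-3)
Q2: April-June (months 4-6)
Q3: July-September (months 7-9)
Q4: October-December (months 10-12)
Month 7 falls in Q3

3


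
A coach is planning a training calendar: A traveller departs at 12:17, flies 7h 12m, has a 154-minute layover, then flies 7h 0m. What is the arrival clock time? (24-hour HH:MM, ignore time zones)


Depart: 12:17
Leg 1: +432 min -> 19:29
Layover: +154 min -> 22:03
Leg 2: +420 min -> 05:03
Total travel: 1006 minutes = 16h 46m
Arrival: 05:03

05:03


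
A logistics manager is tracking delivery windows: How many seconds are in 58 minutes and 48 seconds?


Minutes: 58
Seconds: 48
Convert minutes to seconds: 58 x 60 = 3480
Add remaining seconds: 3480 + 48 = 3528

3528


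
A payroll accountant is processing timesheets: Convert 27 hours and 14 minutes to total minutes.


Hours: 27
Minutes: 14
Convert hours to minutes: 27 x 60 = 1620
Add remaining minutes: 1620 + 14 = 1634

1634


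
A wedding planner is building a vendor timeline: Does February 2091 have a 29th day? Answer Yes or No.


Year: 2091
Divisible by 4? 2091 / 4 = 522.75 -> No
Not divisible by 4, so NOT a leap year

No


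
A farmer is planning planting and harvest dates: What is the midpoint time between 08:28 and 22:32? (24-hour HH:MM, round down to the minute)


Start time: 08:28 = 508 minutes from midnight
End time: 22:32 = 1352 minutes from midnight
Sum: 508 + 1352 = 1860
Midpoint: 1860 / 2 = 930 minutes
Convert: 930 / 60 = 15 hours, 30 minutes
Result: 15:30

15:30


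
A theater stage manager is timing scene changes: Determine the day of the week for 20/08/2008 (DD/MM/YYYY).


Date: 2008-08-20
January 1, 2008 is a Tuesday
Day of year: 233
Offset from Jan 1: 232 days
232 mod 7 = 1
Result: Wednesday

Wednesday


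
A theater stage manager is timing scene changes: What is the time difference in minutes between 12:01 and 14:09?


Start time: 12:01 = 721 minutes from midnight
End time: 14:09 = 849 minutes from midnight
Difference: 849 - 721 = 128 minutes
That is 2 hours and 8 minutes

128


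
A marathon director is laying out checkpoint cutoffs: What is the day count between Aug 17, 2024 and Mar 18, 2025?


Start date: 2024-08-17
End date: 2025-03-18
Aug 2024: +15 days
Sep 2024: +30 days
Oct 2024: +31 days
... (5 more months)
Total: 213 days

213


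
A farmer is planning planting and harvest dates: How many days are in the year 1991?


Year: 1991
Check leap year rules:
Divisible by 4? No
1991 is not a leap year
Days: 365

365


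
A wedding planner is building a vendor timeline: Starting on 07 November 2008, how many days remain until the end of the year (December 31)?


Start: November 07, 2008
End: December 31, 2008
Days left in November: 23
December: 31
Sum of remaining months: 31
Total: 23 + 31 = 54

54


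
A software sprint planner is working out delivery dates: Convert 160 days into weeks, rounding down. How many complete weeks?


Total days: 160
Days per week: 7
Division: 160 / 7 = 22 remainder 6
Complete weeks: 22
Remaining days: 6

22


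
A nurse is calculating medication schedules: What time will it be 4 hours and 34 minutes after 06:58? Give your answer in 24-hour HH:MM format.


Start time: 06:58
Adding: 4 hours 34 minutes
Minutes: 58 + 34 = 92
Minute overflow: 92 >= 60, so carry 1 hour, minutes = 32
Hours: 6 + 4 + 1 = 11
Result: 11:32

11:32


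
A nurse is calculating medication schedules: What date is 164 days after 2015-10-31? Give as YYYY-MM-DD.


Start: 2015-10-31
Adding 164 days
Days remaining in October: 0
After October: 164 days still to add
November 2015: 30 days, 134 remaining
December 2015: 31 days, 103 remaining
January 2016: 31 days, 72 remaining
February 2016: 29 days, 43 remaining
Result: 2016-04-12

2016-04-12


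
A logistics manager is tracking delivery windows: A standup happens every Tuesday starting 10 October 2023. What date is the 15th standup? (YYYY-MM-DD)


First occurrence: 2023-10-10 (occurrence 1)
Each occurrence is 7 days after the previous.
Occurrence 15 is 14 weeks after the first.
14 weeks = 98 days
2023-10-10 + 98 days = 2024-01-16

2024-01-16


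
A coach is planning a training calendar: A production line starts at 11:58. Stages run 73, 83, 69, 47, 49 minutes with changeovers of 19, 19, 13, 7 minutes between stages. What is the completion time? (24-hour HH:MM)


Start: 11:58 = 718 min from midnight
  after task 1 (73 min): 13:11
  after break (19 min): 13:30
  after task 2 (83 min): 14:53
  after break (19 min): 15:12
  after task 3 (69 min): 16:21
  after break (13 min): 16:34
  after task 4 (47 min): 17:21
  after break (7 min): 17:28
  after task 5 (49 min): 18:17
Total elapsed: 379 minutes
End time: 18:17

18:17


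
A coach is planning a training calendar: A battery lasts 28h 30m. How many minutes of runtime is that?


Hours: 28
Extra minutes: 30
Minutes per hour: 60
Hours to minutes: 28 x 60 = 1680
Total: 1680 + 30 = 1710

1710


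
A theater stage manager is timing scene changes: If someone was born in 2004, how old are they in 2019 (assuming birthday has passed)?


Birth year: 2004
Current year: 2019
Age = current year - birth year
Age = 2019 - 2004 = 15

15


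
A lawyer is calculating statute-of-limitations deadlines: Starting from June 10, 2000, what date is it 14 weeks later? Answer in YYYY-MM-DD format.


Start: 2000-06-10
Weeks to add: 14
Convert to days: 14 x 7 = 98 days
Add 98 days to 2000-06-10
Result: 2000-09-16

2000-09-16


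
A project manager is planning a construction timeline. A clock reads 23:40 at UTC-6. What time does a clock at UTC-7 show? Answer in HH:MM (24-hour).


Local time: 23:40 at UTC-6 (offset -6h)
Target zone: UTC-7 (offset -7h)
Difference: -7 - (-6) = -1 hours
Calculation: 23 + (-1) = 22
Result: 22:40

22:40


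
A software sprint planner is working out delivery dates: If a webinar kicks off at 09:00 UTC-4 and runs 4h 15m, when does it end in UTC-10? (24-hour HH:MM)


Start: 09:00 in UTC-4
Step 1 - add duration:
  minutes: 0 + 15 = 15
  hours: 9 + 4 + 0 = 13
  end in UTC-4: 13:15
Step 2 - convert UTC-4 -> UTC-10:
  offset difference: -10 - (-4) = -6 hours
  13 + (-6) = 7 -> mod 24 = 7
Result: 07:15 in UTC-10

07:15


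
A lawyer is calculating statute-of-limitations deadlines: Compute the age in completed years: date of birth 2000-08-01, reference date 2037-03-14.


Birth: 2000-08-01
Reference: 2037-03-14
Year difference: 2037 - 2000 = 37
Has birthday (08-01) occurred by 03-14? No
Birthday not yet reached this year -> subtract 1
Age in full years: 36

36


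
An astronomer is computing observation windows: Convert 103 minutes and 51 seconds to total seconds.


Minutes: 103
Extra seconds: 51
Seconds per minute: 60
Minutes to seconds: 103 x 60 = 6180
Total: 6180 + 51 = 6231

6231


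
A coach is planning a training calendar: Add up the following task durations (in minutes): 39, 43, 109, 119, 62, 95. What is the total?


Durations: 39, 43, 109, 119, 62, 95
Running sum: 39
+ 43 = 82
+ 109 = 191
+ 119 = 310
+ 62 = 372
+ 95 = 467
Total duration: 467 minutes
That is 7 hours and 47 minutes

467


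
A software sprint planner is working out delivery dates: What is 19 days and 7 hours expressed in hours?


Days: 19
Extra hours: 7
Hours per day: 24
Days to hours: 19 x 24 = 456
Total: 456 + 7 = 463

463


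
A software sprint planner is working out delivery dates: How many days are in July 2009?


Month: July
Year: 2009
July is a 31-day month
Total: 31 days

31


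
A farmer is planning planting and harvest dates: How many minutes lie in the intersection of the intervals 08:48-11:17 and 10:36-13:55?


Interval A: [528, 677] minutes from midnight
Interval B: [636, 835] minutes from midnight
Overlap start = max(528, 636) = 636
Overlap end = min(677, 835) = 677
Overlap = 677 - 636 = 41 minutes

41


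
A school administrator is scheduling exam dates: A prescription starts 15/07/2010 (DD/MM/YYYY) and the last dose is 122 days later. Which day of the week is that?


Start: 2010-07-15 (Thursday)
Step 1 - find target date: add 122 days
  2010-07-15 + 122 days = 2010-11-14
Step 2 - day of week:
  122 mod 7 = 3
  Thursday + 3 days -> Sunday
Result: Sunday (2010-11-14)

Sunday


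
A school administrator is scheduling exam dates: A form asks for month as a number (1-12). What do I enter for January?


Calendar month order:
1. January <--
2. February
January is month number 1

1


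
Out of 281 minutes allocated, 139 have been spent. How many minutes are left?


Total budget: 281 minutes
Time used: 139 minutes
Remaining: 281 - 139 = 142 minutes
Percent used: 49.5%
Percent remaining: 50.5%

142


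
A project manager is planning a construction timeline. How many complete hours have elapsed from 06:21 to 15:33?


Start: 06:21
End: 15:33
Hour difference: 15 - 6 = 9 hours
Minute difference: 33 - 21 = 12 minutes
Total minutes: 552
Complete hours: 552 / 60 = 9 (remainder 12)

9


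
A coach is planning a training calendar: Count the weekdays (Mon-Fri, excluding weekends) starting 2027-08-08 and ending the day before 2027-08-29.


Start: 2027-08-08 (Sunday)
End (exclusive): 2027-08-29 (Sunday)
Total calendar days: 21
Full weeks: 21 // 7 = 3 -> 15 weekdays
Remaining 0 days starting on Sunday:
Total business days: 15 + 0 = 15

15


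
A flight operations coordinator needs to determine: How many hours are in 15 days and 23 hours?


Days: 15
Extra hours: 23
Hours per day: 24
Days to hours: 15 x 24 = 360
Total: 360 + 23 = 383

383


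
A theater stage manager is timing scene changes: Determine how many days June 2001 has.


Month: June
Year: 2001
June is a 30-day month
Total: 30 days

30


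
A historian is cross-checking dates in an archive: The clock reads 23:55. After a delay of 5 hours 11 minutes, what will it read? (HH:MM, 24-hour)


Start time: 23:55
Adding: 5 hours 11 minutes
Minutes: 55 + 11 = 66
Minute overflow: 66 >= 60, so carry 1 hour, minutes = 6
Hours: 23 + 5 + 1 = 29
Hour wraparound: 29 mod 24 = 5
Result: 05:06

05:06


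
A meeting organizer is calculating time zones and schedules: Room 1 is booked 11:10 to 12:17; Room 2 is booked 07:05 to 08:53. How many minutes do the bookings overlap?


Interval A: [670, 737] minutes from midnight
Interval B: [425, 533] minutes from midnight
Overlap start = max(670, 425) = 670
Overlap end = min(737, 533) = 533
End <= start, so the intervals do not overlap: 0 minutes

0


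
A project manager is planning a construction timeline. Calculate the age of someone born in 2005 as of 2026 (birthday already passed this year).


Birth year: 2005
Current year: 2026
Age = current year - birth year
Age = 2026 - 2005 = 21

21


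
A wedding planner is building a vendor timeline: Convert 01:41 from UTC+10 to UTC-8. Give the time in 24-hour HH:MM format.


Local time: 01:41 at UTC+10 (offset 10h)
Target zone: UTC-8 (offset -8h)
Difference: -8 - (10) = -18 hours
Calculation: 1 + (-18) = -17
Wraparound: (-17) mod 24 = 7
Result: 07:41

07:41


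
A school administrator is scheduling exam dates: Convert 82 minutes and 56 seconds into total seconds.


Minutes: 82
Seconds: 56
Convert minutes to seconds: 82 x 60 = 4920
Add remaining seconds: 4920 + 56 = 4976

4976


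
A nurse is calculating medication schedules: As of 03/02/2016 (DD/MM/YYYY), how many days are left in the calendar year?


Start: February 03, 2016
End: December 31, 2016
Days left in February: 26
March: 31
April: 30
May: 31
June: 30
... plus remaining months
Sum of remaining months: 306
Total: 26 + 306 = 332

332


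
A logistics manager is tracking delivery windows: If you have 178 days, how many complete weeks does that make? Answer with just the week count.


Total days: 178
Days per week: 7
Division: 178 / 7 = 25 remainder 3
Complete weeks: 25
Remaining days: 3

25


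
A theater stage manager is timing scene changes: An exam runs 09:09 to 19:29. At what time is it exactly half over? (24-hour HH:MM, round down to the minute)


Start time: 09:09 = 549 minutes from midnight
End time: 19:29 = 1169 minutes from midnight
Sum: 549 + 1169 = 1718
Midpoint: 1718 / 2 = 859 minutes
Convert: 859 / 60 = 14 hours, 19 minutes
Result: 14:19

14:19


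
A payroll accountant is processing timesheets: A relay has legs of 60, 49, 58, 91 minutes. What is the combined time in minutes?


Durations: 60, 49, 58, 91
Running sum: 60
+ 49 = 109
+ 58 = 167
+ 91 = 258
Total duration: 258 minutes
That is 4 hours and 18 minutes

258


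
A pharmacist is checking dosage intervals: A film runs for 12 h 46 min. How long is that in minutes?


Hours: 12
Minutes: 46
Convert hours to minutes: 12 x 60 = 720
Add remaining minutes: 720 + 46 = 766

766


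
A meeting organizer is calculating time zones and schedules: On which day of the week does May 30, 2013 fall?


Date: 2013-05-30
January 1, 2013 is a Tuesday
Day of year: 150
Offset from Jan 1: 149 days
149 mod 7 = 2
Result: Thursday

Thursday


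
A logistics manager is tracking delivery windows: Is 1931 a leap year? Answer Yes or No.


Year: 1931
Divisible by 4? 1931 / 4 = 482.75 -> No
Not divisible by 4, so NOT a leap year

No


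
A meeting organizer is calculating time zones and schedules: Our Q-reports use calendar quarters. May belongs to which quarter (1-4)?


Month: May (month 5)
Q1: January-March (months 1-3)
Q2: April-June (months 4-6)
Q3: July-September (months 7-9)
Q4: October-December (months 10-12)
Month 5 falls in Q2

2


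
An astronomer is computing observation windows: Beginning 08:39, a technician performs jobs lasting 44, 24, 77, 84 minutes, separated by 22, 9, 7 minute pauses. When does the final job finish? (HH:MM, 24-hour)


Start: 08:39 = 519 min from midnight
  after task 1 (44 min): 09:23
  after break (22 min): 09:45
  after task 2 (24 min): 10:09
  after break (9 min): 10:18
  after task 3 (77 min): 11:35
  after break (7 min): 11:42
  after task 4 (84 min): 13:06
Total elapsed: 267 minutes
End time: 13:06

13:06


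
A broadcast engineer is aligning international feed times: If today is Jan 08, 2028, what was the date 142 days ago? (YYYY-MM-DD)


Start: 2028-01-08
Subtracting 142 days
Days already passed in January: 8
After going back through January: 134 more days to subtract
December 2027: 31 days, 103 remaining
November 2027: 30 days, 73 remaining
October 2027: 31 days, 42 remaining
September 2027: 30 days, 12 remaining
Result: 2027-08-19

2027-08-19


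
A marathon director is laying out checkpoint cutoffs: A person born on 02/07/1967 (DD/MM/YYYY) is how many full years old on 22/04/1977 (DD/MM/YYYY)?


Birth: 1967-07-02
Reference: 1977-04-22
Year difference: 1977 - 1967 = 10
Has birthday (07-02) occurred by 04-22? No
Birthday not yet reached this year -> subtract 1
Age in full years: 9

9


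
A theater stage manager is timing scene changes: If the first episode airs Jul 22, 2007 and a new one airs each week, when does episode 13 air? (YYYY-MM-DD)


First occurrence: 2007-07-22 (occurrence 1)
Each occurrence is 7 days after the previous.
Occurrence 13 is 12 weeks after the first.
12 weeks = 84 days
2007-07-22 + 84 days = 2007-10-14

2007-10-14


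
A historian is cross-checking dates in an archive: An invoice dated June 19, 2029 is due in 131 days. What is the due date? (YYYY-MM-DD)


Start: 2029-06-19
Adding 131 days
Days remaining in June: 11
After June: 120 days still to add
July 2029: 31 days, 89 remaining
August 2029: 31 days, 58 remaining
September 2029: 30 days, 28 remaining
October 2029 has 31 days, need 28
Result: 2029-10-28

2029-10-28


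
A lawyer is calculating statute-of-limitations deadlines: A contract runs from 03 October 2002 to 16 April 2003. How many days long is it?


Start date: 2002-10-03
End date: 2003-04-16
Oct 2002: +29 days
Nov 2002: +30 days
Dec 2002: +31 days
... (4 more months)
Total: 195 days

195


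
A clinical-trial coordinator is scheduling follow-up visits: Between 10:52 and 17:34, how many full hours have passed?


Start: 10:52
End: 17:34
Hour difference: 17 - 10 = 7 hours
Minute difference: 34 - 52 = -18 minutes
Total minutes: 402
Complete hours: 402 / 60 = 6 (remainder 42)

6


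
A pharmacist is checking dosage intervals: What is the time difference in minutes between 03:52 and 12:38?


Start time: 03:52 = 232 minutes from midnight
End time: 12:38 = 758 minutes from midnight
Difference: 758 - 232 = 526 minutes
That is 8 hours and 46 minutes

526


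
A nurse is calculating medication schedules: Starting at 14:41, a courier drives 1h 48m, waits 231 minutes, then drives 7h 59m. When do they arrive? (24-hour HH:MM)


Depart: 14:41
Leg 1: +108 min -> 16:29
Layover: +231 min -> 20:20
Leg 2: +479 min -> 04:19
Total travel: 818 minutes = 13h 38m
Arrival: 04:19

04:19


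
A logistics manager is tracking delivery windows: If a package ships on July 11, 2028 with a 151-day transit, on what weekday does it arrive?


Start: 2028-07-11 (Tuesday)
Step 1 - find target date: add 151 days
  2028-07-11 + 151 days = 2028-12-09
Step 2 - day of week:
  151 mod 7 = 4
  Tuesday + 4 days -> Saturday
Result: Saturday (2028-12-09)

Saturday


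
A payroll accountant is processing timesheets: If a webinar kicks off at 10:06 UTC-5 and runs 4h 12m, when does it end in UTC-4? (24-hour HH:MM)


Start: 10:06 in UTC-5
Step 1 - add duration:
  minutes: 6 + 12 = 18
  hours: 10 + 4 + 0 = 14
  end in UTC-5: 14:18
Step 2 - convert UTC-5 -> UTC-4:
  offset difference: -4 - (-5) = 1 hours
  14 + (1) = 15 -> mod 24 = 15
Result: 15:18 in UTC-4

15:18


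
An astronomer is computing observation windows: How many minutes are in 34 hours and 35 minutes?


Hours: 34
Extra minutes: 35
Minutes per hour: 60
Hours to minutes: 34 x 60 = 2040
Total: 2040 + 35 = 2075

2075


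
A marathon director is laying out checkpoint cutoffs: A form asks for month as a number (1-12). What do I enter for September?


Calendar month order:
8. August
9. September <--
10. October
September is month number 9

9


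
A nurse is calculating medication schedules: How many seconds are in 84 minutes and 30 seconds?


Minutes: 84
Extra seconds: 30
Seconds per minute: 60
Minutes to seconds: 84 x 60 = 5040
Total: 5040 + 30 = 5070

5070


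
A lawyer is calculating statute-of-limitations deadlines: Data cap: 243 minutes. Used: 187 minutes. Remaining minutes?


Total budget: 243 minutes
Time used: 187 minutes
Remaining: 243 - 187 = 56 minutes
Percent used: 77.0%
Percent remaining: 23.0%

56


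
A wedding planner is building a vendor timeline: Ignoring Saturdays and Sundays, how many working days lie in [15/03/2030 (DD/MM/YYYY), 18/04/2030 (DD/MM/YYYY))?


Start: 2030-03-15 (Friday)
End (exclusive): 2030-04-18 (Thursday)
Total calendar days: 34
Full weeks: 34 // 7 = 4 -> 20 weekdays
Remaining 6 days starting on Friday:
  Fri(w), Sat(-), Sun(-), Mon(w), Tue(w), Wed(w) -> 4 weekdays
Total business days: 20 + 4 = 24

24


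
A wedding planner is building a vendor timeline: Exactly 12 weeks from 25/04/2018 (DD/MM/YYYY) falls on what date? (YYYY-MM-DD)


Start: 2018-04-25
Weeks to add: 12
Convert to days: 12 x 7 = 84 days
Add 84 days to 2018-04-25
Result: 2018-07-18

2018-07-18


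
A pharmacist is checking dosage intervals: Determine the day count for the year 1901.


Year: 1901
Check leap year rules:
Divisible by 4? No
1901 is not a leap year
Days: 365

365


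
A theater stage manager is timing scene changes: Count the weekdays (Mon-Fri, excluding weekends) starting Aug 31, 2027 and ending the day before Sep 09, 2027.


Start: 2027-08-31 (Tuesday)
End (exclusive): 2027-09-09 (Thursday)
Total calendar days: 9
Full weeks: 9 // 7 = 1 -> 5 weekdays
Remaining 2 days starting on Tuesday:
  Tue(w), Wed(w) -> 2 weekdays
Total business days: 5 + 2 = 7

7


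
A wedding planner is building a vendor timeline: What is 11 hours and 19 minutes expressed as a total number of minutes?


Hours: 11
Minutes: 19
Convert hours to minutes: 11 x 60 = 660
Add remaining minutes: 660 + 19 = 679

679


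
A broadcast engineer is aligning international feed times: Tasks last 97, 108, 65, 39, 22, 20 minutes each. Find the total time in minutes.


Durations: 97, 108, 65, 39, 22, 20
Running sum: 97
+ 108 = 205
+ 65 = 270
+ 39 = 309
+ 22 = 331
+ 20 = 351
Total duration: 351 minutes
That is 5 hours and 51 minutes

351


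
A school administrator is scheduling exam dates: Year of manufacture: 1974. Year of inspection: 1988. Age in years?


Birth year: 1974
Current year: 1988
Age = current year - birth year
Age = 1988 - 1974 = 14

14


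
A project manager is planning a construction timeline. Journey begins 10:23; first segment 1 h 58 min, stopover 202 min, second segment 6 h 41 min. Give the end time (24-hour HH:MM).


Depart: 10:23
Leg 1: +118 min -> 12:21
Layover: +202 min -> 15:43
Leg 2: +401 min -> 22:24
Total travel: 721 minutes = 12h 1m
Arrival: 22:24

22:24


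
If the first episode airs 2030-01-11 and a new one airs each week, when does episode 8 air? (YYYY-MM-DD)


First occurrence: 2030-01-11 (occurrence 1)
Each occurrence is 7 days after the previous.
Occurrence 8 is 7 weeks after the first.
7 weeks = 49 days
2030-01-11 + 49 days = 2030-03-01

2030-03-01


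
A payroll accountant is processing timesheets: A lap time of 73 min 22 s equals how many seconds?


Minutes: 73
Seconds: 22
Convert minutes to seconds: 73 x 60 = 4380
Add remaining seconds: 4380 + 22 = 4402

4402


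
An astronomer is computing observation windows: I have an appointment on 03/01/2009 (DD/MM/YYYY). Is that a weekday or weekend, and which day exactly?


Date: 2009-01-03
January 1, 2009 is a Thursday
Day of year: 3
Offset from Jan 1: 2 days
2 mod 7 = 2
Result: Saturday

Saturday


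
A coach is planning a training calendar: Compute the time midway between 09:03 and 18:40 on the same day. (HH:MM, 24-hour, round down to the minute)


Start time: 09:03 = 543 minutes from midnight
End time: 18:40 = 1120 minutes from midnight
Sum: 543 + 1120 = 1663
Midpoint: 1663 / 2 = 831 minutes
Convert: 831 / 60 = 13 hours, 51 minutes
Result: 13:51

13:51


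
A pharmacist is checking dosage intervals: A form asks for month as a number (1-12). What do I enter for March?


Calendar month order:
2. February
3. March <--
4. April
March is month number 3

3


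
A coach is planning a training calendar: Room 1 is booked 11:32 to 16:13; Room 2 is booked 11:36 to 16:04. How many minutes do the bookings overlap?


Interval A: [692, 973] minutes from midnight
Interval B: [696, 964] minutes from midnight
Overlap start = max(692, 696) = 696
Overlap end = min(973, 964) = 964
Overlap = 964 - 696 = 268 minutes

268


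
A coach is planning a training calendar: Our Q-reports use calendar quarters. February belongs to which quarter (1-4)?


Month: February (month 2)
Q1: January-March (months 1-3)
Q2: April-June (months 4-6)
Q3: July-September (months 7-9)
Q4: October-December (months 10-12)
Month 2 falls in Q1

1


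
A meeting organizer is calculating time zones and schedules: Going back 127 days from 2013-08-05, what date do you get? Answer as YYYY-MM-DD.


Start: 2013-08-05
Subtracting 127 days
Days already passed in August: 5
After going back through August: 122 more days to subtract
July 2013: 31 days, 91 remaining
June 2013: 30 days, 61 remaining
May 2013: 31 days, 30 remaining
April 2013 has 30 days, need 30
Result: 2013-03-31

2013-03-31


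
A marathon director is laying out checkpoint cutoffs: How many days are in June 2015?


Month: June
Year: 2015
June is a 30-day month
Total: 30 days

30


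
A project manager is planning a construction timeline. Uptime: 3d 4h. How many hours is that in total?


Days: 3
Extra hours: 4
Hours per day: 24
Days to hours: 3 x 24 = 72
Total: 72 + 4 = 76

76


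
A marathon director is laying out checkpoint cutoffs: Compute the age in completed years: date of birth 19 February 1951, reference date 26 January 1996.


Birth: 1951-02-19
Reference: 1996-01-26
Year difference: 1996 - 1951 = 45
Has birthday (02-19) occurred by 01-26? No
Birthday not yet reached this year -> subtract 1
Age in full years: 44

44


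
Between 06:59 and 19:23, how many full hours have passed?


Start: 06:59
End: 19:23
Hour difference: 19 - 6 = 13 hours
Minute difference: 23 - 59 = -36 minutes
Total minutes: 744
Complete hours: 744 / 60 = 12 (remainder 24)

12


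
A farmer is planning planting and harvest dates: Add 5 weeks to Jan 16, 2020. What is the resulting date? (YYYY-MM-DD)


Start: 2020-01-16
Weeks to add: 5
Convert to days: 5 x 7 = 35 days
Add 35 days to 2020-01-16
Result: 2020-02-20

2020-02-20


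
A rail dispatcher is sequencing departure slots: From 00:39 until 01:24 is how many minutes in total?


Start time: 00:39 = 39 minutes from midnight
End time: 01:24 = 84 minutes from midnight
Difference: 84 - 39 = 45 minutes
That is 0 hours and 45 minutes

45


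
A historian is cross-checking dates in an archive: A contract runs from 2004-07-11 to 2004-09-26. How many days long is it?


Start date: 2004-07-11
End date: 2004-09-26
Jul 2004: +21 days
Aug 2004: +31 days
Sep 2004: +25 days
Total: 77 days

77


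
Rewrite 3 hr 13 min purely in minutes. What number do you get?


Hours: 3
Extra minutes: 13
Minutes per hour: 60
Hours to minutes: 3 x 60 = 180
Total: 180 + 13 = 193

193


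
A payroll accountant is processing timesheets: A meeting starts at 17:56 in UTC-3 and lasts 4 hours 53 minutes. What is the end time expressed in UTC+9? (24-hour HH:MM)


Start: 17:56 in UTC-3
Step 1 - add duration:
  minutes: 56 + 53 = 109 (carry 1h)
  hours: 17 + 4 + 1 = 22
  end in UTC-3: 22:49
Step 2 - convert UTC-3 -> UTC+9:
  offset difference: 9 - (-3) = 12 hours
  22 + (12) = 34 -> mod 24 = 10
Result: 10:49 in UTC+9

10:49


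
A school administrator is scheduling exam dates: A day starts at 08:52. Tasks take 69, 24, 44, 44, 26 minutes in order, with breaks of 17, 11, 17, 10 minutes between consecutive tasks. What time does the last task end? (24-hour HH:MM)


Start: 08:52 = 532 min from midnight
  after task 1 (69 min): 10:01
  after break (17 min): 10:18
  after task 2 (24 min): 10:42
  after break (11 min): 10:53
  after task 3 (44 min): 11:37
  after break (17 min): 11:54
  after task 4 (44 min): 12:38
  after break (10 min): 12:48
  after task 5 (26 min): 13:14
Total elapsed: 262 minutes
End time: 13:14

13:14


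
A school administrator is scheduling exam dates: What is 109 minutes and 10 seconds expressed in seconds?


Minutes: 109
Extra seconds: 10
Seconds per minute: 60
Minutes to seconds: 109 x 60 = 6540
Total: 6540 + 10 = 6550

6550


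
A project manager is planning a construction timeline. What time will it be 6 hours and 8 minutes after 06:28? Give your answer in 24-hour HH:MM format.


Start time: 06:28
Adding: 6 hours 8 minutes
Minutes: 28 + 8 = 36
Hours: 6 + 6 + 0 = 12
Result: 12:36

12:36


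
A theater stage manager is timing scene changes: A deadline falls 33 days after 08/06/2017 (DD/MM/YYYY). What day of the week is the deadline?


Start: 2017-06-08 (Thursday)
Step 1 - find target date: add 33 days
  2017-06-08 + 33 days = 2017-07-11
Step 2 - day of week:
  33 mod 7 = 5
  Thursday + 5 days -> Tuesday
Result: Tuesday (2017-07-11)

Tuesday


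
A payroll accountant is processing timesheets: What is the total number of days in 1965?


Year: 1965
Check leap year rules:
Divisible by 4? No
1965 is not a leap year
Days: 365

365


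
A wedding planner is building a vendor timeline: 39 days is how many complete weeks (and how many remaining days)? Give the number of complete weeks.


Total days: 39
Days per week: 7
Division: 39 / 7 = 5 remainder 4
Complete weeks: 5
Remaining days: 4

5


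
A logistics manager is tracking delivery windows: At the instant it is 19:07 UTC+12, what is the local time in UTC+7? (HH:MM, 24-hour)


Local time: 19:07 at UTC+12 (offset 12h)
Target zone: UTC+7 (offset 7h)
Difference: 7 - (12) = -5 hours
Calculation: 19 + (-5) = 14
Result: 14:07

14:07


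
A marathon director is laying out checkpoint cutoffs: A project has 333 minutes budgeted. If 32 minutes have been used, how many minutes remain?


Total budget: 333 minutes
Time used: 32 minutes
Remaining: 333 - 32 = 301 minutes
Percent used: 9.6%
Percent remaining: 90.4%

301


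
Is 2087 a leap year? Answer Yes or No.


Year: 2087
Divisible by 4? 2087 / 4 = 521.75 -> No
Not divisible by 4, so NOT a leap year

No


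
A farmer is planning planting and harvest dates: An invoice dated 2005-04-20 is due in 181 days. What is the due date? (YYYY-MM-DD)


Start: 2005-04-20
Adding 181 days
Days remaining in April: 10
After April: 171 days still to add
May 2005: 31 days, 140 remaining
June 2005: 30 days, 110 remaining
July 2005: 31 days, 79 remaining
August 2005: 31 days, 48 remaining
Result: 2005-10-18

2005-10-18


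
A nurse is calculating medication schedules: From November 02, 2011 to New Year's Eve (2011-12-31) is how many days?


Start: November 02, 2011
End: December 31, 2011
Days left in November: 28
December: 31
Sum of remaining months: 31
Total: 28 + 31 = 59

59


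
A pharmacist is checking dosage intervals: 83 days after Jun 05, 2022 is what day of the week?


Start: 2022-06-05 (Sunday)
Step 1 - find target date: add 83 days
  2022-06-05 + 83 days = 2022-08-27
Step 2 - day of week:
  83 mod 7 = 6
  Sunday + 6 days -> Saturday
Result: Saturday (2022-08-27)

Saturday


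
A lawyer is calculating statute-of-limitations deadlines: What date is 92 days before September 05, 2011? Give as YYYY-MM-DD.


Start: 2011-09-05
Subtracting 92 days
Days already passed in September: 5
After going back through September: 87 more days to subtract
August 2011: 31 days, 56 remaining
July 2011: 31 days, 25 remaining
June 2011 has 30 days, need 25
Result: 2011-06-05

2011-06-05


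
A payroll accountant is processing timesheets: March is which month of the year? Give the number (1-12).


Calendar month order:
2. February
3. March <--
4. April
March is month number 3

3


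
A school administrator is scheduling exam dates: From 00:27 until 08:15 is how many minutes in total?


Start time: 00:27 = 27 minutes from midnight
End time: 08:15 = 495 minutes from midnight
Difference: 495 - 27 = 468 minutes
That is 7 hours and 48 minutes

468


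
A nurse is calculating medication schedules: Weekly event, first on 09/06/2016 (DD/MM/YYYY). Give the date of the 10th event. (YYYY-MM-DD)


First occurrence: 2016-06-09 (occurrence 1)
Each occurrence is 7 days after the previous.
Occurrence 10 is 9 weeks after the first.
9 weeks = 63 days
2016-06-09 + 63 days = 2016-08-11

2016-08-11


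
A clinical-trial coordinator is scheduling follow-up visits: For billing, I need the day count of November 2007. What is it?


Month: November
Year: 2007
November is a 30-day month
Total: 30 days

30


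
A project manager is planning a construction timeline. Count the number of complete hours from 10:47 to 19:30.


Start: 10:47
End: 19:30
Hour difference: 19 - 10 = 9 hours
Minute difference: 30 - 47 = -17 minutes
Total minutes: 523
Complete hours: 523 / 60 = 8 (remainder 43)

8


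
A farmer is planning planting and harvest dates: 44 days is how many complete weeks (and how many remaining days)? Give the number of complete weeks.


Total days: 44
Days per week: 7
Division: 44 / 7 = 6 remainder 2
Complete weeks: 6
Remaining days: 2

6


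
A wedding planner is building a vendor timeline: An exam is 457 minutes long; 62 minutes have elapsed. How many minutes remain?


Total budget: 457 minutes
Time used: 62 minutes
Remaining: 457 - 62 = 395 minutes
Percent used: 13.6%
Percent remaining: 86.4%

395


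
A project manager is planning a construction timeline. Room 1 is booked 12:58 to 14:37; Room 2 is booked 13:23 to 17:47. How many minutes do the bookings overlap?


Interval A: [778, 877] minutes from midnight
Interval B: [803, 1067] minutes from midnight
Overlap start = max(778, 803) = 803
Overlap end = min(877, 1067) = 877
Overlap = 877 - 803 = 74 minutes

74


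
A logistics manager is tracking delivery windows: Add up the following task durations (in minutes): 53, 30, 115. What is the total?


Durations: 53, 30, 115
Running sum: 53
+ 30 = 83
+ 115 = 198
Total duration: 198 minutes
That is 3 hours and 18 minutes

198


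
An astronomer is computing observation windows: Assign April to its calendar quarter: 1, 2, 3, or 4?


Month: April (month 4)
Q1: January-March (months 1-3)
Q2: April-June (months 4-6)
Q3: July-September (months 7-9)
Q4: October-December (months 10-12)
Month 4 falls in Q2

2


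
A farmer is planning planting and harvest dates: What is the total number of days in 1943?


Year: 1943
Check leap year rules:
Divisible by 4? No
1943 is not a leap year
Days: 365

365


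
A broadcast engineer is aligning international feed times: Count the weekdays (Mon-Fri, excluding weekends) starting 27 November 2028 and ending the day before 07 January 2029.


Start: 2028-11-27 (Monday)
End (exclusive): 2029-01-07 (Sunday)
Total calendar days: 41
Full weeks: 41 // 7 = 5 -> 25 weekdays
Remaining 6 days starting on Monday:
  Mon(w), Tue(w), Wed(w), Thu(w), Fri(w), Sat(-) -> 5 weekdays
Total business days: 25 + 5 = 30

30


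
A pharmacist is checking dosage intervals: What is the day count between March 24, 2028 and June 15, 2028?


Start date: 2028-03-24
End date: 2028-06-15
Mar 2028: +8 days
Apr 2028: +30 days
May 2028: +31 days
Jun 2028: +14 days
Total: 83 days

83


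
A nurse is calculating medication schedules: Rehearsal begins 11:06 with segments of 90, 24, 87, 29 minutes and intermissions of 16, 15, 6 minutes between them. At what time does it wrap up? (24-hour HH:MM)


Start: 11:06 = 666 min from midnight
  after task 1 (90 min): 12:36
  after break (16 min): 12:52
  after task 2 (24 min): 13:16
  after break (15 min): 13:31
  after task 3 (87 min): 14:58
  after break (6 min): 15:04
  after task 4 (29 min): 15:33
Total elapsed: 267 minutes
End time: 15:33

15:33


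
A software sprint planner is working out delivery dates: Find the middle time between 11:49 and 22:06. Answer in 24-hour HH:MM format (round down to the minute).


Start time: 11:49 = 709 minutes from midnight
End time: 22:06 = 1326 minutes from midnight
Sum: 709 + 1326 = 2035
Midpoint: 2035 / 2 = 1017 minutes
Convert: 1017 / 60 = 16 hours, 57 minutes
Result: 16:57

16:57


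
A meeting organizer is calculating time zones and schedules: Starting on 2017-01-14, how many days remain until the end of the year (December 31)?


Start: January 14, 2017
End: December 31, 2017
Days left in January: 17
February: 28
March: 31
April: 30
May: 31
... plus remaining months
Sum of remaining months: 334
Total: 17 + 334 = 351

351


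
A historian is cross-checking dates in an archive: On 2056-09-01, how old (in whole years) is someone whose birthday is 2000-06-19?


Birth: 2000-06-19
Reference: 2056-09-01
Year difference: 2056 - 2000 = 56
Has birthday (06-19) occurred by 09-01? Yes
Age in full years: 56

56


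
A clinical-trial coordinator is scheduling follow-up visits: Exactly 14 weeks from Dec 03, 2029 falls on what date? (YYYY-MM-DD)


Start: 2029-12-03
Weeks to add: 14
Convert to days: 14 x 7 = 98 days
Add 98 days to 2029-12-03
Result: 2030-03-11

2030-03-11


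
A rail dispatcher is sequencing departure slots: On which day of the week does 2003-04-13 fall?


Date: 2003-04-13
January 1, 2003 is a Wednesday
Day of year: 103
Offset from Jan 1: 102 days
102 mod 7 = 4
Result: Sunday

Sunday


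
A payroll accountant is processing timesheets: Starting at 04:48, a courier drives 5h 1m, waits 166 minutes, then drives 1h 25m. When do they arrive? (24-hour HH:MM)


Depart: 04:48
Leg 1: +301 min -> 09:49
Layover: +166 min -> 12:35
Leg 2: +85 min -> 14:00
Total travel: 552 minutes = 9h 12m
Arrival: 14:00

14:00


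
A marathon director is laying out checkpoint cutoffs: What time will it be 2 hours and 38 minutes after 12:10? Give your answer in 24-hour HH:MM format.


Start time: 12:10
Adding: 2 hours 38 minutes
Minutes: 10 + 38 = 48
Hours: 12 + 2 + 0 = 14
Result: 14:48

14:48


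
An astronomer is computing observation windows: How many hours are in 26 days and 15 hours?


Days: 26
Extra hours: 15
Hours per day: 24
Days to hours: 26 x 24 = 624
Total: 624 + 15 = 639

639


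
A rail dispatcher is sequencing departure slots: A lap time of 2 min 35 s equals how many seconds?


Minutes: 2
Seconds: 35
Convert minutes to seconds: 2 x 60 = 120
Add remaining seconds: 120 + 35 = 155

155


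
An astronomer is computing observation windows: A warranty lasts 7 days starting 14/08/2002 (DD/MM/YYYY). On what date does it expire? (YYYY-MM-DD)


Start: 2002-08-14
Adding 7 days
Days remaining in August: 17
Result: 2002-08-21

2002-08-21


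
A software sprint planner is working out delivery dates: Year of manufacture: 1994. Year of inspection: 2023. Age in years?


Birth year: 1994
Current year: 2023
Age = current year - birth year
Age = 2023 - 1994 = 29

29


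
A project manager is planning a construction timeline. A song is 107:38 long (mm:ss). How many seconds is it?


Minutes: 107
Extra seconds: 38
Seconds per minute: 60
Minutes to seconds: 107 x 60 = 6420
Total: 6420 + 38 = 6458

6458


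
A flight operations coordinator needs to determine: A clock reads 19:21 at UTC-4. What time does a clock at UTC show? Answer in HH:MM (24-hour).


Local time: 19:21 at UTC-4 (offset -4h)
Target zone: UTC (offset 0h)
Difference: 0 - (-4) = 4 hours
Calculation: 19 + (4) = 23
Result: 23:21

23:21


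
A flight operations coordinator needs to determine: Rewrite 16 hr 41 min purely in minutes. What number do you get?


Hours: 16
Extra minutes: 41
Minutes per hour: 60
Hours to minutes: 16 x 60 = 960
Total: 960 + 41 = 1001

1001


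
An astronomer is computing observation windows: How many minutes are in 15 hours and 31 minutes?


Hours: 15
Minutes: 31
Convert hours to minutes: 15 x 60 = 900
Add remaining minutes: 900 + 31 = 931

931


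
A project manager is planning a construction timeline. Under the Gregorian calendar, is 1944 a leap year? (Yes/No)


Year: 1944
Divisible by 4? 1944 / 4 = 486.0 -> Yes
Divisible by 100? 1944 / 100 = 19.44 -> No
Divisible by 4 but not 100, so it IS a leap year

Yes


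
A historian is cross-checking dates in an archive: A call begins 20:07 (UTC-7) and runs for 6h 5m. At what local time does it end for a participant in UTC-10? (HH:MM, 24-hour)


Start: 20:07 in UTC-7
Step 1 - add duration:
  minutes: 7 + 5 = 12
  hours: 20 + 6 + 0 = 26
  end in UTC-7: 02:12
Step 2 - convert UTC-7 -> UTC-10:
  offset difference: -10 - (-7) = -3 hours
  2 + (-3) = -1 -> mod 24 = 23
Result: 23:12 in UTC-10

23:12


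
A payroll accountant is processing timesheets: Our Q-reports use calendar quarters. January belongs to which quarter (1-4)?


Month: January (month 1)
Q1: January-March (months 1-3)
Q2: April-June (months 4-6)
Q3: July-September (months 7-9)
Q4: October-December (months 10-12)
Month 1 falls in Q1

1


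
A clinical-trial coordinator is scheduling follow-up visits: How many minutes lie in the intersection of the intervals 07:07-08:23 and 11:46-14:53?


Interval A: [427, 503] minutes from midnight
Interval B: [706, 893] minutes from midnight
Overlap start = max(427, 706) = 706
Overlap end = min(503, 893) = 503
End <= start, so the intervals do not overlap: 0 minutes

0
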